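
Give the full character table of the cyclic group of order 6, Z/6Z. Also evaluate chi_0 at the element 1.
Character table of Z/6Z (irreps indexed chi_0,...,chi_5 with chi_k(m) = zeta_6^(k*m), zeta_6 = exp(2*pi*i/6)):
  irrep \ class  {0} (size 1)  {1} (size 1)    {2} (size 1)    {3} (size 1)  {4} (size 1)    {5} (size 1)  
  chi_0          1             1               1               1             1               1             
  chi_1          1             exp(I*pi/3)     exp(2*I*pi/3)   -1            exp(-2*I*pi/3)  exp(-I*pi/3)  
  chi_2          1             exp(2*I*pi/3)   exp(-2*I*pi/3)  1             exp(2*I*pi/3)   exp(-2*I*pi/3)
  chi_3          1             -1              1               -1            1               -1            
  chi_4          1             exp(-2*I*pi/3)  exp(2*I*pi/3)   1             exp(-2*I*pi/3)  exp(2*I*pi/3) 
  chi_5          1             exp(-I*pi/3)    exp(-2*I*pi/3)  -1            exp(2*I*pi/3)   exp(I*pi/3)   

Spot check: chi_0(1) = zeta_6^(0*1) = zeta_6^0 = 1.

Working: Z/6Z is abelian, so all 6 irreducible complex representations are 1-dimensional. They are given by chi_k(m) = zeta_6^(k*m) for k = 0,...,5. Row orthogonality: sum_m chi_k(m) conj(chi_l(m)) = 6 * [k = l].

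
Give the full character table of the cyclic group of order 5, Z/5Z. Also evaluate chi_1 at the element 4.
Character table of Z/5Z (irreps indexed chi_0,...,chi_4 with chi_k(m) = zeta_5^(k*m), zeta_5 = exp(2*pi*i/5)):
  irrep \ class  {0} (size 1)  {1} (size 1)    {2} (size 1)    {3} (size 1)    {4} (size 1)  
  chi_0          1             1               1               1               1             
  chi_1          1             exp(2*I*pi/5)   exp(4*I*pi/5)   exp(-4*I*pi/5)  exp(-2*I*pi/5)
  chi_2          1             exp(4*I*pi/5)   exp(-2*I*pi/5)  exp(2*I*pi/5)   exp(-4*I*pi/5)
  chi_3          1             exp(-4*I*pi/5)  exp(2*I*pi/5)   exp(-2*I*pi/5)  exp(4*I*pi/5) 
  chi_4          1             exp(-2*I*pi/5)  exp(-4*I*pi/5)  exp(4*I*pi/5)   exp(2*I*pi/5) 

Spot check: chi_1(4) = zeta_5^(1*4) = zeta_5^4 = exp(-2*I*pi/5).

Z/5Z is abelian, so all 5 irreducible complex representations are 1-dimensional. They are given by chi_k(m) = zeta_5^(k*m) for k = 0,...,4. Row orthogonality: sum_m chi_k(m) conj(chi_l(m)) = 5 * [k = l].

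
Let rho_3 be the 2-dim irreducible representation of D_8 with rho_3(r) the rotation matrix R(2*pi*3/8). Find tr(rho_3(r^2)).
chi_{rho_3}(r^2) = 2*cos(2*pi*3*2/8) = 0

Argument: rho_3(r^2) is rotation by angle 2*pi*3*2/8, whose trace is 2*cos(2*pi*3*2/8) = 0.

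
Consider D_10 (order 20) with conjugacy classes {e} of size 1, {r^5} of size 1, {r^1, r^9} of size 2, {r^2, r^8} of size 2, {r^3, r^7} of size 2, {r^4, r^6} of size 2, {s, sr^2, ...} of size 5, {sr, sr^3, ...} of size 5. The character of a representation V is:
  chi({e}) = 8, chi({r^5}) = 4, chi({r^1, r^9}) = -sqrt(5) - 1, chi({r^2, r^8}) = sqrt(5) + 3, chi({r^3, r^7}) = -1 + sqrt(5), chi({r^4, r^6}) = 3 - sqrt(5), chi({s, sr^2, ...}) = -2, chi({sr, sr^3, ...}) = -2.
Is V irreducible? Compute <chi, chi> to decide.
Not irreducible (reducible): <chi, chi> = 10 > 1.

Solution. <chi, chi> = (1/|G|) sum_C |C| * |chi(C)|^2 = (1/20)[1*|8|^2 + 1*|4|^2 + 2*|-sqrt(5) - 1|^2 + 2*|sqrt(5) + 3|^2 + 2*|-1 + sqrt(5)|^2 + 2*|3 - sqrt(5)|^2 + 5*|-2|^2 + 5*|-2|^2]
  = (1/20)[(64) + (16) + (4*sqrt(5) + 12) + (12*sqrt(5) + 28) + (12 - 4*sqrt(5)) + (28 - 12*sqrt(5)) + (20) + (20)] = 200/20 = 10.
A character is irreducible iff <chi, chi> = 1, so this representation is reducible.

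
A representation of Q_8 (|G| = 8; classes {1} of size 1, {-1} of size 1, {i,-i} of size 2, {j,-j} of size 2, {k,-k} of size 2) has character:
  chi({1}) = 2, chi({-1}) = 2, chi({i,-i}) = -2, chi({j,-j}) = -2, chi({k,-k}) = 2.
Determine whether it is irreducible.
Not irreducible (reducible): <chi, chi> = 4 > 1.

Reasoning: <chi, chi> = (1/|G|) sum_C |C| * |chi(C)|^2 = (1/8)[1*|2|^2 + 1*|2|^2 + 2*|-2|^2 + 2*|-2|^2 + 2*|2|^2]
  = (1/8)[(4) + (4) + (8) + (8) + (8)] = 32/8 = 4.
A character is irreducible iff <chi, chi> = 1, so this representation is reducible.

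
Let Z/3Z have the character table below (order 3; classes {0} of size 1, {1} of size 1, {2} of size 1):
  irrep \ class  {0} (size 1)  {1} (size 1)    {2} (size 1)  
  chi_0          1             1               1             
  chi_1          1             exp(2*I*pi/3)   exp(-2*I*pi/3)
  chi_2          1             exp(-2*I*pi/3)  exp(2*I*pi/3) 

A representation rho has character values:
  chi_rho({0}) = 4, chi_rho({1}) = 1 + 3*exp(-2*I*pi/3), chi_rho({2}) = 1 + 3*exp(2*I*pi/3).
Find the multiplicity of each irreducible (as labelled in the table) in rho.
Multiplicities: chi_0: 1, chi_1: 0, chi_2: 3.

Why: Use <chi_rho, chi> = (1/|G|) sum_C |C| * chi_rho(C) * conj(chi(C)) with |G| = 3 for each irreducible chi in the table:
  <chi_rho, chi_0> = (1/3)[1*(4)*conj(1) + 1*(1 + 3*exp(-2*I*pi/3))*conj(1) + 1*(1 + 3*exp(2*I*pi/3))*conj(1)]
      = (1/3)[(4) + (1 + 3*exp(-2*I*pi/3)) + (1 + 3*exp(2*I*pi/3))] = 3/3 = 1
  <chi_rho, chi_1> = (1/3)[1*(4)*conj(1) + 1*(1 + 3*exp(-2*I*pi/3))*conj(exp(2*I*pi/3)) + 1*(1 + 3*exp(2*I*pi/3))*conj(exp(-2*I*pi/3))]
      = (1/3)[(4) + (exp(-2*I*pi/3) + 3*exp(2*I*pi/3)) + (3*exp(-2*I*pi/3) + exp(2*I*pi/3))] = 0/3 = 0
  <chi_rho, chi_2> = (1/3)[1*(4)*conj(1) + 1*(1 + 3*exp(-2*I*pi/3))*conj(exp(-2*I*pi/3)) + 1*(1 + 3*exp(2*I*pi/3))*conj(exp(2*I*pi/3))]
      = (1/3)[(4) + (3 + exp(2*I*pi/3)) + (3 + exp(-2*I*pi/3))] = 9/3 = 3
(Exp terms are combined using exp(i*s)*conj(exp(i*t)) = exp(i*(s-t)), and sums of them are collapsed using the identity that for every m > 1 the m distinct m-th roots of unity sum to 0, e.g. 1 + exp(2*I*pi/3) + exp(-2*I*pi/3) = 0.)
Dimension check: dim(rho) = sum (mult * dim) = 1*1 + 0*1 + 3*1 = 4 = chi_rho(e) = 4.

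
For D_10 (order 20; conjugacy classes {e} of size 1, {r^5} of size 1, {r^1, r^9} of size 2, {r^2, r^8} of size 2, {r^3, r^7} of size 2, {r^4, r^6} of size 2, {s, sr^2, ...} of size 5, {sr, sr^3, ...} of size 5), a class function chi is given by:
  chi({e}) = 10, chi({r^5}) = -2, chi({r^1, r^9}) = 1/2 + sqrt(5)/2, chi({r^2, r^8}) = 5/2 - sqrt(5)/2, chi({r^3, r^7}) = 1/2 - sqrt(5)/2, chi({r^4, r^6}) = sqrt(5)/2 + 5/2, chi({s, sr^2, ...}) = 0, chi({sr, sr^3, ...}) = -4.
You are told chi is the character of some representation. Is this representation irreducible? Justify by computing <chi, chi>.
Not irreducible (reducible): <chi, chi> = 11 > 1.

Proof sketch: <chi, chi> = (1/|G|) sum_C |C| * |chi(C)|^2 = (1/20)[1*|10|^2 + 1*|-2|^2 + 2*|1/2 + sqrt(5)/2|^2 + 2*|5/2 - sqrt(5)/2|^2 + 2*|1/2 - sqrt(5)/2|^2 + 2*|sqrt(5)/2 + 5/2|^2 + 5*|0|^2 + 5*|-4|^2]
  = (1/20)[(100) + (4) + (sqrt(5) + 3) + (15 - 5*sqrt(5)) + (3 - sqrt(5)) + (5*sqrt(5) + 15) + (0) + (80)] = 220/20 = 11.
A character is irreducible iff <chi, chi> = 1, so this representation is reducible.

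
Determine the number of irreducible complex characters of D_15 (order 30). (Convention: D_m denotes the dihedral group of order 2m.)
9

Justification: The number of irreducible complex representations of a finite group equals its number of conjugacy classes. D_15 has 9 conjugacy classes ((n+3)/2 for n odd), so D_15 (order 30) has exactly 9 irreducible complex representations.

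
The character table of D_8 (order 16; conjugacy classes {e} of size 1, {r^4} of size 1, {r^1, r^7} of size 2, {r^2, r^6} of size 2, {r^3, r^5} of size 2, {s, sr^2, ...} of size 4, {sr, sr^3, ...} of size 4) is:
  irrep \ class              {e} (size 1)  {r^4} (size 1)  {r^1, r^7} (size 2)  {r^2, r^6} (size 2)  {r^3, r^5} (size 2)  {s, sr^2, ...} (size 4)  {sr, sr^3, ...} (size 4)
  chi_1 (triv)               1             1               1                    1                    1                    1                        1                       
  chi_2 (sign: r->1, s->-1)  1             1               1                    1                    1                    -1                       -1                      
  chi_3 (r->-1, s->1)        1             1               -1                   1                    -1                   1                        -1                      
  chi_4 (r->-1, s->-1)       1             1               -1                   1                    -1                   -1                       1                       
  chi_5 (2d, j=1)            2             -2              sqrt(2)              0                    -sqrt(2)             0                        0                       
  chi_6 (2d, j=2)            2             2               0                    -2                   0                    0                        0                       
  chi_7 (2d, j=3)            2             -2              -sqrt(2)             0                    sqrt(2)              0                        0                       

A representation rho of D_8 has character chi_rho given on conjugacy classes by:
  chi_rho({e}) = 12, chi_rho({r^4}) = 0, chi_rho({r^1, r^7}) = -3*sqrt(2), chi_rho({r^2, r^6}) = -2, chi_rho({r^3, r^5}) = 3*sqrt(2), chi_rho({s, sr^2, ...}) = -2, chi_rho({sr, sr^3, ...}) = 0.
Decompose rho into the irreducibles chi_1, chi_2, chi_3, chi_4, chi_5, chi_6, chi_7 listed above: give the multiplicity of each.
Multiplicities: chi_1: 0, chi_2: 1, chi_3: 0, chi_4: 1, chi_5: 0, chi_6: 2, chi_7: 3.

Details: Use <chi_rho, chi> = (1/|G|) sum_C |C| * chi_rho(C) * conj(chi(C)) with |G| = 16 for each irreducible chi in the table:
  <chi_rho, chi_1> = (1/16)[1*(12)*conj(1) + 1*(0)*conj(1) + 2*(-3*sqrt(2))*conj(1) + 2*(-2)*conj(1) + 2*(3*sqrt(2))*conj(1) + 4*(-2)*conj(1) + 4*(0)*conj(1)]
      = (1/16)[(12) + (0) + (-6*sqrt(2)) + (-4) + (6*sqrt(2)) + (-8) + (0)] = 0/16 = 0
  <chi_rho, chi_2> = (1/16)[1*(12)*conj(1) + 1*(0)*conj(1) + 2*(-3*sqrt(2))*conj(1) + 2*(-2)*conj(1) + 2*(3*sqrt(2))*conj(1) + 4*(-2)*conj(-1) + 4*(0)*conj(-1)]
      = (1/16)[(12) + (0) + (-6*sqrt(2)) + (-4) + (6*sqrt(2)) + (8) + (0)] = 16/16 = 1
  <chi_rho, chi_3> = (1/16)[1*(12)*conj(1) + 1*(0)*conj(1) + 2*(-3*sqrt(2))*conj(-1) + 2*(-2)*conj(1) + 2*(3*sqrt(2))*conj(-1) + 4*(-2)*conj(1) + 4*(0)*conj(-1)]
      = (1/16)[(12) + (0) + (6*sqrt(2)) + (-4) + (-6*sqrt(2)) + (-8) + (0)] = 0/16 = 0
  <chi_rho, chi_4> = (1/16)[1*(12)*conj(1) + 1*(0)*conj(1) + 2*(-3*sqrt(2))*conj(-1) + 2*(-2)*conj(1) + 2*(3*sqrt(2))*conj(-1) + 4*(-2)*conj(-1) + 4*(0)*conj(1)]
      = (1/16)[(12) + (0) + (6*sqrt(2)) + (-4) + (-6*sqrt(2)) + (8) + (0)] = 16/16 = 1
  <chi_rho, chi_5> = (1/16)[1*(12)*conj(2) + 1*(0)*conj(-2) + 2*(-3*sqrt(2))*conj(sqrt(2)) + 2*(-2)*conj(0) + 2*(3*sqrt(2))*conj(-sqrt(2)) + 4*(-2)*conj(0) + 4*(0)*conj(0)]
      = (1/16)[(24) + (0) + (-12) + (0) + (-12) + (0) + (0)] = 0/16 = 0
  <chi_rho, chi_6> = (1/16)[1*(12)*conj(2) + 1*(0)*conj(2) + 2*(-3*sqrt(2))*conj(0) + 2*(-2)*conj(-2) + 2*(3*sqrt(2))*conj(0) + 4*(-2)*conj(0) + 4*(0)*conj(0)]
      = (1/16)[(24) + (0) + (0) + (8) + (0) + (0) + (0)] = 32/16 = 2
  <chi_rho, chi_7> = (1/16)[1*(12)*conj(2) + 1*(0)*conj(-2) + 2*(-3*sqrt(2))*conj(-sqrt(2)) + 2*(-2)*conj(0) + 2*(3*sqrt(2))*conj(sqrt(2)) + 4*(-2)*conj(0) + 4*(0)*conj(0)]
      = (1/16)[(24) + (0) + (12) + (0) + (12) + (0) + (0)] = 48/16 = 3
Dimension check: dim(rho) = sum (mult * dim) = 0*1 + 1*1 + 0*1 + 1*1 + 0*2 + 2*2 + 3*2 = 12 = chi_rho(e) = 12.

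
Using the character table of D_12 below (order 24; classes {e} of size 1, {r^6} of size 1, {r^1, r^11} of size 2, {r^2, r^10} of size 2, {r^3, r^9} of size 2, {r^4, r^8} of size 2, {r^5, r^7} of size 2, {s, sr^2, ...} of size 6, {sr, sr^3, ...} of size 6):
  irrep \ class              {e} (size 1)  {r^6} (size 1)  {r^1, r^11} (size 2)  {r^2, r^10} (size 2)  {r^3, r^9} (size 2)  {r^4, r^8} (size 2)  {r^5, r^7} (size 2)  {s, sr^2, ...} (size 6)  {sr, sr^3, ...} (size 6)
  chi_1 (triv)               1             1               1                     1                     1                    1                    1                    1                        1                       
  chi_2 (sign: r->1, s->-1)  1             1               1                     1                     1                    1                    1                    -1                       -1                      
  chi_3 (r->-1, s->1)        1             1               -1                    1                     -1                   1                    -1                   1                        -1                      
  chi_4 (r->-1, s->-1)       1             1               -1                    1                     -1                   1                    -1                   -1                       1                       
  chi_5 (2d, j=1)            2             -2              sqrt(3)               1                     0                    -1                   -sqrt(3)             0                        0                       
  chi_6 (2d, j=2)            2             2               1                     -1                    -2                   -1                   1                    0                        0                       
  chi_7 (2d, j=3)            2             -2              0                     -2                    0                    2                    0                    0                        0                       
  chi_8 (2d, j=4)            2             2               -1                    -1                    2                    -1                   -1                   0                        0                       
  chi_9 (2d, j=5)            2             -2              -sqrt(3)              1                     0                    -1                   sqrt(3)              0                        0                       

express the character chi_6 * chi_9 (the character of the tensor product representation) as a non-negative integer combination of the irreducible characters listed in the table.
chi_6 tensor chi_9 = chi_7 + chi_9 (all other irreducibles have multiplicity 0).

Derivation: The character of a tensor product is the pointwise product (chi_6 * chi_9)(C) = chi_6(C) * chi_9(C):
  {e}: (2)*(2), {r^6}: (2)*(-2), {r^1, r^11}: (1)*(-sqrt(3)), {r^2, r^10}: (-1)*(1), {r^3, r^9}: (-2)*(0), {r^4, r^8}: (-1)*(-1), {r^5, r^7}: (1)*(sqrt(3)), {s, sr^2, ...}: (0)*(0), {sr, sr^3, ...}: (0)*(0)
so (chi_6 * chi_9) takes values
  {e} -> 4, {r^6} -> -4, {r^1, r^11} -> -sqrt(3), {r^2, r^10} -> -1, {r^3, r^9} -> 0, {r^4, r^8} -> 1, {r^5, r^7} -> sqrt(3), {s, sr^2, ...} -> 0, {sr, sr^3, ...} -> 0.
Now take the inner product of this character with each irreducible chi from the table, <chi_6*chi_9, chi> = (1/24) sum_C |C| (chi_6*chi_9)(C) conj(chi(C)):
  <chi_6*chi_9, chi_1> = (1/24)[1*(4)*conj(1) + 1*(-4)*conj(1) + 2*(-sqrt(3))*conj(1) + 2*(-1)*conj(1) + 2*(0)*conj(1) + 2*(1)*conj(1) + 2*(sqrt(3))*conj(1) + 6*(0)*conj(1) + 6*(0)*conj(1)]
      = (1/24)[(4) + (-4) + (-2*sqrt(3)) + (-2) + (0) + (2) + (2*sqrt(3)) + (0) + (0)] = 0/24 = 0
  <chi_6*chi_9, chi_2> = (1/24)[1*(4)*conj(1) + 1*(-4)*conj(1) + 2*(-sqrt(3))*conj(1) + 2*(-1)*conj(1) + 2*(0)*conj(1) + 2*(1)*conj(1) + 2*(sqrt(3))*conj(1) + 6*(0)*conj(-1) + 6*(0)*conj(-1)]
      = (1/24)[(4) + (-4) + (-2*sqrt(3)) + (-2) + (0) + (2) + (2*sqrt(3)) + (0) + (0)] = 0/24 = 0
  <chi_6*chi_9, chi_3> = (1/24)[1*(4)*conj(1) + 1*(-4)*conj(1) + 2*(-sqrt(3))*conj(-1) + 2*(-1)*conj(1) + 2*(0)*conj(-1) + 2*(1)*conj(1) + 2*(sqrt(3))*conj(-1) + 6*(0)*conj(1) + 6*(0)*conj(-1)]
      = (1/24)[(4) + (-4) + (2*sqrt(3)) + (-2) + (0) + (2) + (-2*sqrt(3)) + (0) + (0)] = 0/24 = 0
  <chi_6*chi_9, chi_4> = (1/24)[1*(4)*conj(1) + 1*(-4)*conj(1) + 2*(-sqrt(3))*conj(-1) + 2*(-1)*conj(1) + 2*(0)*conj(-1) + 2*(1)*conj(1) + 2*(sqrt(3))*conj(-1) + 6*(0)*conj(-1) + 6*(0)*conj(1)]
      = (1/24)[(4) + (-4) + (2*sqrt(3)) + (-2) + (0) + (2) + (-2*sqrt(3)) + (0) + (0)] = 0/24 = 0
  <chi_6*chi_9, chi_5> = (1/24)[1*(4)*conj(2) + 1*(-4)*conj(-2) + 2*(-sqrt(3))*conj(sqrt(3)) + 2*(-1)*conj(1) + 2*(0)*conj(0) + 2*(1)*conj(-1) + 2*(sqrt(3))*conj(-sqrt(3)) + 6*(0)*conj(0) + 6*(0)*conj(0)]
      = (1/24)[(8) + (8) + (-6) + (-2) + (0) + (-2) + (-6) + (0) + (0)] = 0/24 = 0
  <chi_6*chi_9, chi_6> = (1/24)[1*(4)*conj(2) + 1*(-4)*conj(2) + 2*(-sqrt(3))*conj(1) + 2*(-1)*conj(-1) + 2*(0)*conj(-2) + 2*(1)*conj(-1) + 2*(sqrt(3))*conj(1) + 6*(0)*conj(0) + 6*(0)*conj(0)]
      = (1/24)[(8) + (-8) + (-2*sqrt(3)) + (2) + (0) + (-2) + (2*sqrt(3)) + (0) + (0)] = 0/24 = 0
  <chi_6*chi_9, chi_7> = (1/24)[1*(4)*conj(2) + 1*(-4)*conj(-2) + 2*(-sqrt(3))*conj(0) + 2*(-1)*conj(-2) + 2*(0)*conj(0) + 2*(1)*conj(2) + 2*(sqrt(3))*conj(0) + 6*(0)*conj(0) + 6*(0)*conj(0)]
      = (1/24)[(8) + (8) + (0) + (4) + (0) + (4) + (0) + (0) + (0)] = 24/24 = 1
  <chi_6*chi_9, chi_8> = (1/24)[1*(4)*conj(2) + 1*(-4)*conj(2) + 2*(-sqrt(3))*conj(-1) + 2*(-1)*conj(-1) + 2*(0)*conj(2) + 2*(1)*conj(-1) + 2*(sqrt(3))*conj(-1) + 6*(0)*conj(0) + 6*(0)*conj(0)]
      = (1/24)[(8) + (-8) + (2*sqrt(3)) + (2) + (0) + (-2) + (-2*sqrt(3)) + (0) + (0)] = 0/24 = 0
  <chi_6*chi_9, chi_9> = (1/24)[1*(4)*conj(2) + 1*(-4)*conj(-2) + 2*(-sqrt(3))*conj(-sqrt(3)) + 2*(-1)*conj(1) + 2*(0)*conj(0) + 2*(1)*conj(-1) + 2*(sqrt(3))*conj(sqrt(3)) + 6*(0)*conj(0) + 6*(0)*conj(0)]
      = (1/24)[(8) + (8) + (6) + (-2) + (0) + (-2) + (6) + (0) + (0)] = 24/24 = 1
Hence the multiplicities are chi_7: 1, chi_9: 1. Dimension check: dim(chi_6)*dim(chi_9) = 2*2 = 4 and sum (mult * dim) = 1*2 + 1*2 = 4.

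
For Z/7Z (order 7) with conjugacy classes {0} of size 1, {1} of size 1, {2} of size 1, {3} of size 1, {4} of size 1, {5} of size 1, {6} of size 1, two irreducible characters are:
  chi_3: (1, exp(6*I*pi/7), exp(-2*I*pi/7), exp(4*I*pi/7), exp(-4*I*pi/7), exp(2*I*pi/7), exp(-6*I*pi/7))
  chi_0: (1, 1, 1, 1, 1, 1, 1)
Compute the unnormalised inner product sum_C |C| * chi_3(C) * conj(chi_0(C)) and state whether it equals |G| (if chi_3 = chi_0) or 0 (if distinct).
Sum = 0; so <chi_3, chi_0> = 0 (distinct irreducibles are orthogonal).

Why: Compute term by term over conjugacy classes (|C| * chi_3(C) * conj(chi_0(C))):
  1*(1)*conj(1) + 1*(exp(6*I*pi/7))*conj(1) + 1*(exp(-2*I*pi/7))*conj(1) + 1*(exp(4*I*pi/7))*conj(1) + 1*(exp(-4*I*pi/7))*conj(1) + 1*(exp(2*I*pi/7))*conj(1) + 1*(exp(-6*I*pi/7))*conj(1)
  = (1) + (exp(6*I*pi/7)) + (exp(-2*I*pi/7)) + (exp(4*I*pi/7)) + (exp(-4*I*pi/7)) + (exp(2*I*pi/7)) + (exp(-6*I*pi/7))
  = 0.
(Exp terms are combined using exp(i*s)*conj(exp(i*t)) = exp(i*(s-t)), and sums of them are collapsed using the identity that for every m > 1 the m distinct m-th roots of unity sum to 0, e.g. 1 + exp(2*I*pi/3) + exp(-2*I*pi/3) = 0.)
Dividing by |G| = 7 gives 0/7 = 0, matching the row-orthogonality relation <chi_3, chi_0> = [chi_3 = chi_0].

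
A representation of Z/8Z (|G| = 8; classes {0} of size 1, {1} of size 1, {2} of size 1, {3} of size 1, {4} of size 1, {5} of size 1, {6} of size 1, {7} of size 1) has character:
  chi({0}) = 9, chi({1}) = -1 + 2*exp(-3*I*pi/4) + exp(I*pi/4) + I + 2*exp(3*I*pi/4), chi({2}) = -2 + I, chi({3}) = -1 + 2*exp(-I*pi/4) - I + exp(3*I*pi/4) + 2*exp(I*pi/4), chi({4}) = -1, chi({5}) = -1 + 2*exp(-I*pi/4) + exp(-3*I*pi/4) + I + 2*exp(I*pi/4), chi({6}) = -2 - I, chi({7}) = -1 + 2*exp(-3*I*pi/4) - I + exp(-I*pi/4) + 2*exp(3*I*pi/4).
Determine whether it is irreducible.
Not irreducible (reducible): <chi, chi> = 15 > 1.

Details: <chi, chi> = (1/|G|) sum_C |C| * |chi(C)|^2 = (1/8)[1*|9|^2 + 1*|-1 + 2*exp(-3*I*pi/4) + exp(I*pi/4) + I + 2*exp(3*I*pi/4)|^2 + 1*|-2 + I|^2 + 1*|-1 + 2*exp(-I*pi/4) - I + exp(3*I*pi/4) + 2*exp(I*pi/4)|^2 + 1*|-1|^2 + 1*|-1 + 2*exp(-I*pi/4) + exp(-3*I*pi/4) + I + 2*exp(I*pi/4)|^2 + 1*|-2 - I|^2 + 1*|-1 + 2*exp(-3*I*pi/4) - I + exp(-I*pi/4) + 2*exp(3*I*pi/4)|^2]
  = (1/8)[(81) + (7 - 5*exp(3*I*pi/4) - exp(-I*pi/4) - 4*exp(-3*I*pi/4)) + (5) + (7 - 4*exp(I*pi/4) - exp(3*I*pi/4) - 5*exp(-I*pi/4)) + (1) + (7 - 4*exp(I*pi/4) - exp(3*I*pi/4) - 5*exp(-I*pi/4)) + (5) + (7 - 5*exp(3*I*pi/4) - exp(-I*pi/4) - 4*exp(-3*I*pi/4))] = 120/8 = 15.
(Exp terms are combined using exp(i*s)*conj(exp(i*t)) = exp(i*(s-t)), and sums of them are collapsed using the identity that for every m > 1 the m distinct m-th roots of unity sum to 0, e.g. 1 + exp(2*I*pi/3) + exp(-2*I*pi/3) = 0.)
A character is irreducible iff <chi, chi> = 1, so this representation is reducible.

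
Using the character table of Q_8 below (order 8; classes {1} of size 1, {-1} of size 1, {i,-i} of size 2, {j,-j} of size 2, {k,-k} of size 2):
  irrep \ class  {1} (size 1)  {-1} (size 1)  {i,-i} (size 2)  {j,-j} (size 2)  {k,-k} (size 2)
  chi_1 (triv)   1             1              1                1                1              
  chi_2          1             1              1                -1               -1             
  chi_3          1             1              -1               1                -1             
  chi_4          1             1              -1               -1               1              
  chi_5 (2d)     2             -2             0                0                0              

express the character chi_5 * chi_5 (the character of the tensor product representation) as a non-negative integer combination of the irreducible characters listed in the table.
chi_5 tensor chi_5 = chi_1 + chi_2 + chi_3 + chi_4 (all other irreducibles have multiplicity 0).

Argument: The character of a tensor product is the pointwise product (chi_5 * chi_5)(C) = chi_5(C) * chi_5(C):
  {1}: (2)*(2), {-1}: (-2)*(-2), {i,-i}: (0)*(0), {j,-j}: (0)*(0), {k,-k}: (0)*(0)
so (chi_5 * chi_5) takes values
  {1} -> 4, {-1} -> 4, {i,-i} -> 0, {j,-j} -> 0, {k,-k} -> 0.
Now take the inner product of this character with each irreducible chi from the table, <chi_5*chi_5, chi> = (1/8) sum_C |C| (chi_5*chi_5)(C) conj(chi(C)):
  <chi_5*chi_5, chi_1> = (1/8)[1*(4)*conj(1) + 1*(4)*conj(1) + 2*(0)*conj(1) + 2*(0)*conj(1) + 2*(0)*conj(1)]
      = (1/8)[(4) + (4) + (0) + (0) + (0)] = 8/8 = 1
  <chi_5*chi_5, chi_2> = (1/8)[1*(4)*conj(1) + 1*(4)*conj(1) + 2*(0)*conj(1) + 2*(0)*conj(-1) + 2*(0)*conj(-1)]
      = (1/8)[(4) + (4) + (0) + (0) + (0)] = 8/8 = 1
  <chi_5*chi_5, chi_3> = (1/8)[1*(4)*conj(1) + 1*(4)*conj(1) + 2*(0)*conj(-1) + 2*(0)*conj(1) + 2*(0)*conj(-1)]
      = (1/8)[(4) + (4) + (0) + (0) + (0)] = 8/8 = 1
  <chi_5*chi_5, chi_4> = (1/8)[1*(4)*conj(1) + 1*(4)*conj(1) + 2*(0)*conj(-1) + 2*(0)*conj(-1) + 2*(0)*conj(1)]
      = (1/8)[(4) + (4) + (0) + (0) + (0)] = 8/8 = 1
  <chi_5*chi_5, chi_5> = (1/8)[1*(4)*conj(2) + 1*(4)*conj(-2) + 2*(0)*conj(0) + 2*(0)*conj(0) + 2*(0)*conj(0)]
      = (1/8)[(8) + (-8) + (0) + (0) + (0)] = 0/8 = 0
Hence the multiplicities are chi_1: 1, chi_2: 1, chi_3: 1, chi_4: 1. Dimension check: dim(chi_5)*dim(chi_5) = 2*2 = 4 and sum (mult * dim) = 1*1 + 1*1 + 1*1 + 1*1 = 4.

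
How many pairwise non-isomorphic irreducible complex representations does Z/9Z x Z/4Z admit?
36

Explanation: The number of irreducible complex representations of a finite group equals its number of conjugacy classes. Z/9Z x Z/4Z is abelian of order 36, so every element is its own conjugacy class: 36 classes, so Z/9Z x Z/4Z (order 36) has exactly 36 irreducible complex representations.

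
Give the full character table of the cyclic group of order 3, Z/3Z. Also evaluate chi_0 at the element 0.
Character table of Z/3Z (irreps indexed chi_0,...,chi_2 with chi_k(m) = zeta_3^(k*m), zeta_3 = exp(2*pi*i/3)):
  irrep \ class  {0} (size 1)  {1} (size 1)    {2} (size 1)  
  chi_0          1             1               1             
  chi_1          1             exp(2*I*pi/3)   exp(-2*I*pi/3)
  chi_2          1             exp(-2*I*pi/3)  exp(2*I*pi/3) 

Spot check: chi_0(0) = zeta_3^(0*0) = zeta_3^0 = 1.

Working: Z/3Z is abelian, so all 3 irreducible complex representations are 1-dimensional. They are given by chi_k(m) = zeta_3^(k*m) for k = 0,...,2. Row orthogonality: sum_m chi_k(m) conj(chi_l(m)) = 3 * [k = l].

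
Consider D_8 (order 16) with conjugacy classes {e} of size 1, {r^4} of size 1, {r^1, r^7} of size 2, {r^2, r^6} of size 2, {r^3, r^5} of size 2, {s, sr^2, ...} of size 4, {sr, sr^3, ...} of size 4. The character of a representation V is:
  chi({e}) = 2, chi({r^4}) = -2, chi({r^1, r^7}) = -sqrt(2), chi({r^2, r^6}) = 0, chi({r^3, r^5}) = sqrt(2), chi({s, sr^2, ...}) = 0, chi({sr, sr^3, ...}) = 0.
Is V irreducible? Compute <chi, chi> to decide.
Irreducible: <chi, chi> = 1.

Derivation: <chi, chi> = (1/|G|) sum_C |C| * |chi(C)|^2 = (1/16)[1*|2|^2 + 1*|-2|^2 + 2*|-sqrt(2)|^2 + 2*|0|^2 + 2*|sqrt(2)|^2 + 4*|0|^2 + 4*|0|^2]
  = (1/16)[(4) + (4) + (4) + (0) + (4) + (0) + (0)] = 16/16 = 1.
A character is irreducible iff <chi, chi> = 1, so this representation is irreducible.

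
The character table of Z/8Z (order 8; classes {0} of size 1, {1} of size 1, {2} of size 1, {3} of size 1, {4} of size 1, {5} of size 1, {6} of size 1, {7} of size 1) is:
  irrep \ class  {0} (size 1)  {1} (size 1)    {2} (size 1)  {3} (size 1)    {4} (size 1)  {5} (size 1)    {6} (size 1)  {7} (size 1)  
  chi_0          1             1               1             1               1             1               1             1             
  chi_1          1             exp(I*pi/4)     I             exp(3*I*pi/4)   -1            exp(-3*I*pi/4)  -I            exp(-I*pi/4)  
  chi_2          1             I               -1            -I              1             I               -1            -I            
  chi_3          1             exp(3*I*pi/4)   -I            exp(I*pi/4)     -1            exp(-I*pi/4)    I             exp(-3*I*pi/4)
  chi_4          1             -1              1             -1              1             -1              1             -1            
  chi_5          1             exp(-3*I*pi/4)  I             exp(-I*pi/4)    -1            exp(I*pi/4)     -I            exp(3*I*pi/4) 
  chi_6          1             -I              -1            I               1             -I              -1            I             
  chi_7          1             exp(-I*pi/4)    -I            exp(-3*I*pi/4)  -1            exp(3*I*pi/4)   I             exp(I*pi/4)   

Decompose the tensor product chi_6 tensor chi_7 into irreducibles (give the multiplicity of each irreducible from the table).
chi_6 tensor chi_7 = chi_5 (all other irreducibles have multiplicity 0).

Reasoning: The character of a tensor product is the pointwise product (chi_6 * chi_7)(C) = chi_6(C) * chi_7(C):
  {0}: (1)*(1), {1}: (-I)*(exp(-I*pi/4)), {2}: (-1)*(-I), {3}: (I)*(exp(-3*I*pi/4)), {4}: (1)*(-1), {5}: (-I)*(exp(3*I*pi/4)), {6}: (-1)*(I), {7}: (I)*(exp(I*pi/4))
so (chi_6 * chi_7) takes values
  {0} -> 1, {1} -> -exp(I*pi/4), {2} -> I, {3} -> exp(-I*pi/4), {4} -> -1, {5} -> -exp(-3*I*pi/4), {6} -> -I, {7} -> exp(3*I*pi/4).
Now take the inner product of this character with each irreducible chi from the table, <chi_6*chi_7, chi> = (1/8) sum_C |C| (chi_6*chi_7)(C) conj(chi(C)):
  <chi_6*chi_7, chi_0> = (1/8)[1*(1)*conj(1) + 1*(-exp(I*pi/4))*conj(1) + 1*(I)*conj(1) + 1*(exp(-I*pi/4))*conj(1) + 1*(-1)*conj(1) + 1*(-exp(-3*I*pi/4))*conj(1) + 1*(-I)*conj(1) + 1*(exp(3*I*pi/4))*conj(1)]
      = (1/8)[(1) + (-exp(I*pi/4)) + (I) + (exp(-I*pi/4)) + (-1) + (-exp(-3*I*pi/4)) + (-I) + (exp(3*I*pi/4))] = 0/8 = 0
  <chi_6*chi_7, chi_1> = (1/8)[1*(1)*conj(1) + 1*(-exp(I*pi/4))*conj(exp(I*pi/4)) + 1*(I)*conj(I) + 1*(exp(-I*pi/4))*conj(exp(3*I*pi/4)) + 1*(-1)*conj(-1) + 1*(-exp(-3*I*pi/4))*conj(exp(-3*I*pi/4)) + 1*(-I)*conj(-I) + 1*(exp(3*I*pi/4))*conj(exp(-I*pi/4))]
      = (1/8)[(1) + (-1) + (1) + (-1) + (1) + (-1) + (1) + (-1)] = 0/8 = 0
  <chi_6*chi_7, chi_2> = (1/8)[1*(1)*conj(1) + 1*(-exp(I*pi/4))*conj(I) + 1*(I)*conj(-1) + 1*(exp(-I*pi/4))*conj(-I) + 1*(-1)*conj(1) + 1*(-exp(-3*I*pi/4))*conj(I) + 1*(-I)*conj(-1) + 1*(exp(3*I*pi/4))*conj(-I)]
      = (1/8)[(1) + (exp(3*I*pi/4)) + (-I) + (exp(I*pi/4)) + (-1) + (exp(-I*pi/4)) + (I) + (exp(-3*I*pi/4))] = 0/8 = 0
  <chi_6*chi_7, chi_3> = (1/8)[1*(1)*conj(1) + 1*(-exp(I*pi/4))*conj(exp(3*I*pi/4)) + 1*(I)*conj(-I) + 1*(exp(-I*pi/4))*conj(exp(I*pi/4)) + 1*(-1)*conj(-1) + 1*(-exp(-3*I*pi/4))*conj(exp(-I*pi/4)) + 1*(-I)*conj(I) + 1*(exp(3*I*pi/4))*conj(exp(-3*I*pi/4))]
      = (1/8)[(1) + (I) + (-1) + (-I) + (1) + (I) + (-1) + (-I)] = 0/8 = 0
  <chi_6*chi_7, chi_4> = (1/8)[1*(1)*conj(1) + 1*(-exp(I*pi/4))*conj(-1) + 1*(I)*conj(1) + 1*(exp(-I*pi/4))*conj(-1) + 1*(-1)*conj(1) + 1*(-exp(-3*I*pi/4))*conj(-1) + 1*(-I)*conj(1) + 1*(exp(3*I*pi/4))*conj(-1)]
      = (1/8)[(1) + (exp(I*pi/4)) + (I) + (-exp(-I*pi/4)) + (-1) + (exp(-3*I*pi/4)) + (-I) + (-exp(3*I*pi/4))] = 0/8 = 0
  <chi_6*chi_7, chi_5> = (1/8)[1*(1)*conj(1) + 1*(-exp(I*pi/4))*conj(exp(-3*I*pi/4)) + 1*(I)*conj(I) + 1*(exp(-I*pi/4))*conj(exp(-I*pi/4)) + 1*(-1)*conj(-1) + 1*(-exp(-3*I*pi/4))*conj(exp(I*pi/4)) + 1*(-I)*conj(-I) + 1*(exp(3*I*pi/4))*conj(exp(3*I*pi/4))]
      = (1/8)[(1) + (1) + (1) + (1) + (1) + (1) + (1) + (1)] = 8/8 = 1
  <chi_6*chi_7, chi_6> = (1/8)[1*(1)*conj(1) + 1*(-exp(I*pi/4))*conj(-I) + 1*(I)*conj(-1) + 1*(exp(-I*pi/4))*conj(I) + 1*(-1)*conj(1) + 1*(-exp(-3*I*pi/4))*conj(-I) + 1*(-I)*conj(-1) + 1*(exp(3*I*pi/4))*conj(I)]
      = (1/8)[(1) + (-exp(3*I*pi/4)) + (-I) + (-exp(I*pi/4)) + (-1) + (-exp(-I*pi/4)) + (I) + (-exp(-3*I*pi/4))] = 0/8 = 0
  <chi_6*chi_7, chi_7> = (1/8)[1*(1)*conj(1) + 1*(-exp(I*pi/4))*conj(exp(-I*pi/4)) + 1*(I)*conj(-I) + 1*(exp(-I*pi/4))*conj(exp(-3*I*pi/4)) + 1*(-1)*conj(-1) + 1*(-exp(-3*I*pi/4))*conj(exp(3*I*pi/4)) + 1*(-I)*conj(I) + 1*(exp(3*I*pi/4))*conj(exp(I*pi/4))]
      = (1/8)[(1) + (-I) + (-1) + (I) + (1) + (-I) + (-1) + (I)] = 0/8 = 0
(Exp terms are combined using exp(i*s)*conj(exp(i*t)) = exp(i*(s-t)), and sums of them are collapsed using the identity that for every m > 1 the m distinct m-th roots of unity sum to 0, e.g. 1 + exp(2*I*pi/3) + exp(-2*I*pi/3) = 0.)
Hence the multiplicities are chi_5: 1. Dimension check: dim(chi_6)*dim(chi_7) = 1*1 = 1 and sum (mult * dim) = 1*1 = 1.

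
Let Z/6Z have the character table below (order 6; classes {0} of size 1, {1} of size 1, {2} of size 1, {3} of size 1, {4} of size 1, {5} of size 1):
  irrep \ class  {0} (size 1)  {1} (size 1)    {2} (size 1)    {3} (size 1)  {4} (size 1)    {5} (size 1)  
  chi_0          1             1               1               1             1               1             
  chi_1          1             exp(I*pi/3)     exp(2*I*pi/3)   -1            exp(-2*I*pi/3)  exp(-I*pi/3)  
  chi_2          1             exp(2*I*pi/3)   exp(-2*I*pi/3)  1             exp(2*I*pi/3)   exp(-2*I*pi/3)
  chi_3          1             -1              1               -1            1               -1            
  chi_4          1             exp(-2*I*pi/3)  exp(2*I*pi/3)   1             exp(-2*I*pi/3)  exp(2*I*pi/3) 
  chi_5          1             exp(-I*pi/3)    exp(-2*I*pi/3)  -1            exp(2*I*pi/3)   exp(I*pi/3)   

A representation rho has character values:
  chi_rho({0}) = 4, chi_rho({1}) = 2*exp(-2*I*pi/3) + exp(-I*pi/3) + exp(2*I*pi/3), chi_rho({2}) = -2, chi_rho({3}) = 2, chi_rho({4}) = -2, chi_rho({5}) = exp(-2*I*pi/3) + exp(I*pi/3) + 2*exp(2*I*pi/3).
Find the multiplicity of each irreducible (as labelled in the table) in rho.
Multiplicities: chi_0: 0, chi_1: 0, chi_2: 1, chi_3: 0, chi_4: 2, chi_5: 1.

Solution. Use <chi_rho, chi> = (1/|G|) sum_C |C| * chi_rho(C) * conj(chi(C)) with |G| = 6 for each irreducible chi in the table:
  <chi_rho, chi_0> = (1/6)[1*(4)*conj(1) + 1*(2*exp(-2*I*pi/3) + exp(-I*pi/3) + exp(2*I*pi/3))*conj(1) + 1*(-2)*conj(1) + 1*(2)*conj(1) + 1*(-2)*conj(1) + 1*(exp(-2*I*pi/3) + exp(I*pi/3) + 2*exp(2*I*pi/3))*conj(1)]
      = (1/6)[(4) + (2*exp(-2*I*pi/3) + exp(-I*pi/3) + exp(2*I*pi/3)) + (-2) + (2) + (-2) + (exp(-2*I*pi/3) + exp(I*pi/3) + 2*exp(2*I*pi/3))] = 0/6 = 0
  <chi_rho, chi_1> = (1/6)[1*(4)*conj(1) + 1*(2*exp(-2*I*pi/3) + exp(-I*pi/3) + exp(2*I*pi/3))*conj(exp(I*pi/3)) + 1*(-2)*conj(exp(2*I*pi/3)) + 1*(2)*conj(-1) + 1*(-2)*conj(exp(-2*I*pi/3)) + 1*(exp(-2*I*pi/3) + exp(I*pi/3) + 2*exp(2*I*pi/3))*conj(exp(-I*pi/3))]
      = (1/6)[(4) + (-2) + (2 + 2*exp(2*I*pi/3)) + (-2) + (2 + 2*exp(-2*I*pi/3)) + (-2)] = 0/6 = 0
  <chi_rho, chi_2> = (1/6)[1*(4)*conj(1) + 1*(2*exp(-2*I*pi/3) + exp(-I*pi/3) + exp(2*I*pi/3))*conj(exp(2*I*pi/3)) + 1*(-2)*conj(exp(-2*I*pi/3)) + 1*(2)*conj(1) + 1*(-2)*conj(exp(2*I*pi/3)) + 1*(exp(-2*I*pi/3) + exp(I*pi/3) + 2*exp(2*I*pi/3))*conj(exp(-2*I*pi/3))]
      = (1/6)[(4) + (2*exp(2*I*pi/3)) + (2 + 2*exp(-2*I*pi/3)) + (2) + (2 + 2*exp(2*I*pi/3)) + (2*exp(-2*I*pi/3))] = 6/6 = 1
  <chi_rho, chi_3> = (1/6)[1*(4)*conj(1) + 1*(2*exp(-2*I*pi/3) + exp(-I*pi/3) + exp(2*I*pi/3))*conj(-1) + 1*(-2)*conj(1) + 1*(2)*conj(-1) + 1*(-2)*conj(1) + 1*(exp(-2*I*pi/3) + exp(I*pi/3) + 2*exp(2*I*pi/3))*conj(-1)]
      = (1/6)[(4) + (-exp(2*I*pi/3) - exp(-I*pi/3) - 2*exp(-2*I*pi/3)) + (-2) + (-2) + (-2) + (-2*exp(2*I*pi/3) - exp(I*pi/3) - exp(-2*I*pi/3))] = 0/6 = 0
  <chi_rho, chi_4> = (1/6)[1*(4)*conj(1) + 1*(2*exp(-2*I*pi/3) + exp(-I*pi/3) + exp(2*I*pi/3))*conj(exp(-2*I*pi/3)) + 1*(-2)*conj(exp(2*I*pi/3)) + 1*(2)*conj(1) + 1*(-2)*conj(exp(-2*I*pi/3)) + 1*(exp(-2*I*pi/3) + exp(I*pi/3) + 2*exp(2*I*pi/3))*conj(exp(2*I*pi/3))]
      = (1/6)[(4) + (2) + (2 + 2*exp(2*I*pi/3)) + (2) + (2 + 2*exp(-2*I*pi/3)) + (2)] = 12/6 = 2
  <chi_rho, chi_5> = (1/6)[1*(4)*conj(1) + 1*(2*exp(-2*I*pi/3) + exp(-I*pi/3) + exp(2*I*pi/3))*conj(exp(-I*pi/3)) + 1*(-2)*conj(exp(-2*I*pi/3)) + 1*(2)*conj(-1) + 1*(-2)*conj(exp(2*I*pi/3)) + 1*(exp(-2*I*pi/3) + exp(I*pi/3) + 2*exp(2*I*pi/3))*conj(exp(I*pi/3))]
      = (1/6)[(4) + (2*exp(-I*pi/3)) + (2 + 2*exp(-2*I*pi/3)) + (-2) + (2 + 2*exp(2*I*pi/3)) + (2*exp(I*pi/3))] = 6/6 = 1
(Exp terms are combined using exp(i*s)*conj(exp(i*t)) = exp(i*(s-t)), and sums of them are collapsed using the identity that for every m > 1 the m distinct m-th roots of unity sum to 0, e.g. 1 + exp(2*I*pi/3) + exp(-2*I*pi/3) = 0.)
Dimension check: dim(rho) = sum (mult * dim) = 0*1 + 0*1 + 1*1 + 0*1 + 2*1 + 1*1 = 4 = chi_rho(e) = 4.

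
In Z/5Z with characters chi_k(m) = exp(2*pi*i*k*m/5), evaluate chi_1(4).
chi_1(4) = zeta_5^4 = exp(-2*I*pi/5)

Solution. chi_1(4) = zeta_5^(1*4) = zeta_5^4. Since zeta_5^5 = 1, this equals zeta_5^4 = exp(2*pi*i*4/5) = exp(-2*I*pi/5).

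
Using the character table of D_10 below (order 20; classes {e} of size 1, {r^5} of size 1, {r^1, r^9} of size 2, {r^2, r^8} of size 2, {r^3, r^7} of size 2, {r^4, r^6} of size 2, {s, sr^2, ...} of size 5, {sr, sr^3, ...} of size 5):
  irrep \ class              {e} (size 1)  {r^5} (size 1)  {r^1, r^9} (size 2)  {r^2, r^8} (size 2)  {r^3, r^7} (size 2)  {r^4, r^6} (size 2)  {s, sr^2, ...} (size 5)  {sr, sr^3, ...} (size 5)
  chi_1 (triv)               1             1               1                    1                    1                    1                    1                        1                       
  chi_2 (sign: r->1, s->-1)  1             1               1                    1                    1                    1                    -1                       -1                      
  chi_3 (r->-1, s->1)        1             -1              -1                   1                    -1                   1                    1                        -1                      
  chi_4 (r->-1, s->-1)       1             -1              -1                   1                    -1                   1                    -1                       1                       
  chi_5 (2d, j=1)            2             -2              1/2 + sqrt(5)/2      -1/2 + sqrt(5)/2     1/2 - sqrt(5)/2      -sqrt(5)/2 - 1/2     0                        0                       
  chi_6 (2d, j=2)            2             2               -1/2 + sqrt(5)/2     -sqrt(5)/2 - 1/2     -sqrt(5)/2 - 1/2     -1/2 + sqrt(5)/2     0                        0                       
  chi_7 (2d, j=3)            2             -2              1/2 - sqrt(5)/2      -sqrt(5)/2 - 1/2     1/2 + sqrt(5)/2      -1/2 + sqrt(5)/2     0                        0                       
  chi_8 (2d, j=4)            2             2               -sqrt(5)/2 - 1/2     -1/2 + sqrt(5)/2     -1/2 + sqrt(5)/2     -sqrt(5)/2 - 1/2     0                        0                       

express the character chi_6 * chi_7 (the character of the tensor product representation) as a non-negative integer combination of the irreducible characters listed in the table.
chi_6 tensor chi_7 = chi_3 + chi_4 + chi_5 (all other irreducibles have multiplicity 0).

Solution. The character of a tensor product is the pointwise product (chi_6 * chi_7)(C) = chi_6(C) * chi_7(C):
  {e}: (2)*(2), {r^5}: (2)*(-2), {r^1, r^9}: (-1/2 + sqrt(5)/2)*(1/2 - sqrt(5)/2), {r^2, r^8}: (-sqrt(5)/2 - 1/2)*(-sqrt(5)/2 - 1/2), {r^3, r^7}: (-sqrt(5)/2 - 1/2)*(1/2 + sqrt(5)/2), {r^4, r^6}: (-1/2 + sqrt(5)/2)*(-1/2 + sqrt(5)/2), {s, sr^2, ...}: (0)*(0), {sr, sr^3, ...}: (0)*(0)
so (chi_6 * chi_7) takes values
  {e} -> 4, {r^5} -> -4, {r^1, r^9} -> -3/2 + sqrt(5)/2, {r^2, r^8} -> sqrt(5)/2 + 3/2, {r^3, r^7} -> -3/2 - sqrt(5)/2, {r^4, r^6} -> 3/2 - sqrt(5)/2, {s, sr^2, ...} -> 0, {sr, sr^3, ...} -> 0.
Now take the inner product of this character with each irreducible chi from the table, <chi_6*chi_7, chi> = (1/20) sum_C |C| (chi_6*chi_7)(C) conj(chi(C)):
  <chi_6*chi_7, chi_1> = (1/20)[1*(4)*conj(1) + 1*(-4)*conj(1) + 2*(-3/2 + sqrt(5)/2)*conj(1) + 2*(sqrt(5)/2 + 3/2)*conj(1) + 2*(-3/2 - sqrt(5)/2)*conj(1) + 2*(3/2 - sqrt(5)/2)*conj(1) + 5*(0)*conj(1) + 5*(0)*conj(1)]
      = (1/20)[(4) + (-4) + (-3 + sqrt(5)) + (sqrt(5) + 3) + (-3 - sqrt(5)) + (3 - sqrt(5)) + (0) + (0)] = 0/20 = 0
  <chi_6*chi_7, chi_2> = (1/20)[1*(4)*conj(1) + 1*(-4)*conj(1) + 2*(-3/2 + sqrt(5)/2)*conj(1) + 2*(sqrt(5)/2 + 3/2)*conj(1) + 2*(-3/2 - sqrt(5)/2)*conj(1) + 2*(3/2 - sqrt(5)/2)*conj(1) + 5*(0)*conj(-1) + 5*(0)*conj(-1)]
      = (1/20)[(4) + (-4) + (-3 + sqrt(5)) + (sqrt(5) + 3) + (-3 - sqrt(5)) + (3 - sqrt(5)) + (0) + (0)] = 0/20 = 0
  <chi_6*chi_7, chi_3> = (1/20)[1*(4)*conj(1) + 1*(-4)*conj(-1) + 2*(-3/2 + sqrt(5)/2)*conj(-1) + 2*(sqrt(5)/2 + 3/2)*conj(1) + 2*(-3/2 - sqrt(5)/2)*conj(-1) + 2*(3/2 - sqrt(5)/2)*conj(1) + 5*(0)*conj(1) + 5*(0)*conj(-1)]
      = (1/20)[(4) + (4) + (3 - sqrt(5)) + (sqrt(5) + 3) + (sqrt(5) + 3) + (3 - sqrt(5)) + (0) + (0)] = 20/20 = 1
  <chi_6*chi_7, chi_4> = (1/20)[1*(4)*conj(1) + 1*(-4)*conj(-1) + 2*(-3/2 + sqrt(5)/2)*conj(-1) + 2*(sqrt(5)/2 + 3/2)*conj(1) + 2*(-3/2 - sqrt(5)/2)*conj(-1) + 2*(3/2 - sqrt(5)/2)*conj(1) + 5*(0)*conj(-1) + 5*(0)*conj(1)]
      = (1/20)[(4) + (4) + (3 - sqrt(5)) + (sqrt(5) + 3) + (sqrt(5) + 3) + (3 - sqrt(5)) + (0) + (0)] = 20/20 = 1
  <chi_6*chi_7, chi_5> = (1/20)[1*(4)*conj(2) + 1*(-4)*conj(-2) + 2*(-3/2 + sqrt(5)/2)*conj(1/2 + sqrt(5)/2) + 2*(sqrt(5)/2 + 3/2)*conj(-1/2 + sqrt(5)/2) + 2*(-3/2 - sqrt(5)/2)*conj(1/2 - sqrt(5)/2) + 2*(3/2 - sqrt(5)/2)*conj(-sqrt(5)/2 - 1/2) + 5*(0)*conj(0) + 5*(0)*conj(0)]
      = (1/20)[(8) + (8) + (1 - sqrt(5)) + (1 + sqrt(5)) + (1 + sqrt(5)) + (1 - sqrt(5)) + (0) + (0)] = 20/20 = 1
  <chi_6*chi_7, chi_6> = (1/20)[1*(4)*conj(2) + 1*(-4)*conj(2) + 2*(-3/2 + sqrt(5)/2)*conj(-1/2 + sqrt(5)/2) + 2*(sqrt(5)/2 + 3/2)*conj(-sqrt(5)/2 - 1/2) + 2*(-3/2 - sqrt(5)/2)*conj(-sqrt(5)/2 - 1/2) + 2*(3/2 - sqrt(5)/2)*conj(-1/2 + sqrt(5)/2) + 5*(0)*conj(0) + 5*(0)*conj(0)]
      = (1/20)[(8) + (-8) + (4 - 2*sqrt(5)) + (-2*sqrt(5) - 4) + (4 + 2*sqrt(5)) + (-4 + 2*sqrt(5)) + (0) + (0)] = 0/20 = 0
  <chi_6*chi_7, chi_7> = (1/20)[1*(4)*conj(2) + 1*(-4)*conj(-2) + 2*(-3/2 + sqrt(5)/2)*conj(1/2 - sqrt(5)/2) + 2*(sqrt(5)/2 + 3/2)*conj(-sqrt(5)/2 - 1/2) + 2*(-3/2 - sqrt(5)/2)*conj(1/2 + sqrt(5)/2) + 2*(3/2 - sqrt(5)/2)*conj(-1/2 + sqrt(5)/2) + 5*(0)*conj(0) + 5*(0)*conj(0)]
      = (1/20)[(8) + (8) + (-4 + 2*sqrt(5)) + (-2*sqrt(5) - 4) + (-2*sqrt(5) - 4) + (-4 + 2*sqrt(5)) + (0) + (0)] = 0/20 = 0
  <chi_6*chi_7, chi_8> = (1/20)[1*(4)*conj(2) + 1*(-4)*conj(2) + 2*(-3/2 + sqrt(5)/2)*conj(-sqrt(5)/2 - 1/2) + 2*(sqrt(5)/2 + 3/2)*conj(-1/2 + sqrt(5)/2) + 2*(-3/2 - sqrt(5)/2)*conj(-1/2 + sqrt(5)/2) + 2*(3/2 - sqrt(5)/2)*conj(-sqrt(5)/2 - 1/2) + 5*(0)*conj(0) + 5*(0)*conj(0)]
      = (1/20)[(8) + (-8) + (-1 + sqrt(5)) + (1 + sqrt(5)) + (-sqrt(5) - 1) + (1 - sqrt(5)) + (0) + (0)] = 0/20 = 0
Hence the multiplicities are chi_3: 1, chi_4: 1, chi_5: 1. Dimension check: dim(chi_6)*dim(chi_7) = 2*2 = 4 and sum (mult * dim) = 1*1 + 1*1 + 1*2 = 4.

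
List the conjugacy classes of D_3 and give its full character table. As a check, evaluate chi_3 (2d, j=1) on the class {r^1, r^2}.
Conjugacy classes: {e} of size 1, {r^1, r^2} of size 2, {s, sr, ..., sr^2} of size 3.
Character table:
  irrep \ class              {e} (size 1)  {r^1, r^2} (size 2)  {s, sr, ..., sr^2} (size 3)
  chi_1 (triv)               1             1                    1                          
  chi_2 (sign: r->1, s->-1)  1             1                    -1                         
  chi_3 (2d, j=1)            2             -1                   0                          

Spot check: chi_3 (2d, j=1) on {r^1, r^2} = -1.

Reasoning: D_3 has order 2*3 = 6 with 3 conjugacy classes, hence 3 irreducibles. Sum of squared dims 1 + 1 + 4 = 6 = |G|. Linear characters come from the abelianisation; the 2-dimensional irreps have character r^k -> 2*cos(2*pi*j*k/3), reflections -> 0.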